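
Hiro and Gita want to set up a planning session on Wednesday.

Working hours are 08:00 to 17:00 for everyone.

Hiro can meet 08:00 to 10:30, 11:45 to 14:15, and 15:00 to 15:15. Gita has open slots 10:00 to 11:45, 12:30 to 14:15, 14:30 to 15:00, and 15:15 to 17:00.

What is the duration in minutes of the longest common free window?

Hiro ∩ Gita: 10:00–10:30, 12:30–14:15.
Common window lengths: 30, 105 min; longest is 105.

105 minutes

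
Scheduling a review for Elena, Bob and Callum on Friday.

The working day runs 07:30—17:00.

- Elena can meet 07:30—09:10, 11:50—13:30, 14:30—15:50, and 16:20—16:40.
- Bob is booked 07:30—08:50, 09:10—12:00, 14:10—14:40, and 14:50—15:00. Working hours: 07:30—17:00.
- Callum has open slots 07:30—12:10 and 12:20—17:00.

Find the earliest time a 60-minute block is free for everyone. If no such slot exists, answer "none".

Bob free within 07:30–17:00: 08:50–09:10, 12:00–14:10, 14:40–14:50, 15:00–17:00.
Elena ∩ Bob: 08:50–09:10, 12:00–13:30, 14:40–14:50, 15:00–15:50, 16:20–16:40.
Elena ∩ Bob ∩ Callum: 08:50–09:10, 12:00–12:10, 12:20–13:30, 14:40–14:50, 15:00–15:50, 16:20–16:40.
Windows ≥ 60 min: 12:20–13:30.
Earliest such window starts at 12:20.

12:20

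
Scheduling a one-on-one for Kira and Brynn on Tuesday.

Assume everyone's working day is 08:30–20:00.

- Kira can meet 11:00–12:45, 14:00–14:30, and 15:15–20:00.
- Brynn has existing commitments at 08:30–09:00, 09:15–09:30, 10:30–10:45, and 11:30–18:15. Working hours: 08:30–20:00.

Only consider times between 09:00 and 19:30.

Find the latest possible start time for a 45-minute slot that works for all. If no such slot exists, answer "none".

Brynn free within 08:30–20:00: 09:00–09:15, 09:30–10:30, 10:45–11:30, 18:15–20:00.
Kira ∩ Brynn: 11:00–11:30, 18:15–20:00.
Restricted to 09:00–19:30: 11:00–11:30, 18:15–19:30.
Windows ≥ 45 min: 18:15–19:30.
Latest start in the last window 18:15–19:30 is 19:30 − 45 min = 18:45.

18:45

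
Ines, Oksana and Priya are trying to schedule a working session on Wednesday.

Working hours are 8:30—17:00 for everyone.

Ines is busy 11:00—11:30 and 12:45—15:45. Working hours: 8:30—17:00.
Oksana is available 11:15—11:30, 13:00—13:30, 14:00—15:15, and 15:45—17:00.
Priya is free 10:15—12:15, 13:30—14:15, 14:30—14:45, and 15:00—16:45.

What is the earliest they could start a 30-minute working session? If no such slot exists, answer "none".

15:45

Ines free within 08:30–17:00: 08:30–11:00, 11:30–12:45, 15:45–17:00.
Ines ∩ Oksana: 15:45–17:00.
Ines ∩ Oksana ∩ Priya: 15:45–16:45.
Windows ≥ 30 min: 15:45–16:45.
Earliest such window starts at 15:45.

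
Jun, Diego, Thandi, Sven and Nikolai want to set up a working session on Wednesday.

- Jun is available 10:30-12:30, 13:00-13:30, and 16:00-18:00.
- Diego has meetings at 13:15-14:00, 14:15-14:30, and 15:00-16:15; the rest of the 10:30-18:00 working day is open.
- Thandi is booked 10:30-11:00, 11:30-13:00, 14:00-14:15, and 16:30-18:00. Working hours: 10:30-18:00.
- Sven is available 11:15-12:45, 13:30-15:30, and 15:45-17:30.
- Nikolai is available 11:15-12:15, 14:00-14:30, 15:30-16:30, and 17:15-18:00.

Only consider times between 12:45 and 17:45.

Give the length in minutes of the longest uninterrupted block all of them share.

15 minutes

Diego free within 10:30–18:00: 10:30–13:15, 14:00–14:15, 14:30–15:00, 16:15–18:00.
Thandi free within 10:30–18:00: 11:00–11:30, 13:00–14:00, 14:15–16:30.
Jun ∩ Diego: 10:30–12:30, 13:00–13:15, 16:15–18:00.
Jun ∩ Diego ∩ Thandi: 11:00–11:30, 13:00–13:15, 16:15–16:30.
Jun ∩ Diego ∩ Thandi ∩ Sven: 11:15–11:30, 16:15–16:30.
Jun ∩ Diego ∩ Thandi ∩ Sven ∩ Nikolai: 11:15–11:30, 16:15–16:30.
Restricted to 12:45–17:45: 16:15–16:30.
Single common window of 15 minutes.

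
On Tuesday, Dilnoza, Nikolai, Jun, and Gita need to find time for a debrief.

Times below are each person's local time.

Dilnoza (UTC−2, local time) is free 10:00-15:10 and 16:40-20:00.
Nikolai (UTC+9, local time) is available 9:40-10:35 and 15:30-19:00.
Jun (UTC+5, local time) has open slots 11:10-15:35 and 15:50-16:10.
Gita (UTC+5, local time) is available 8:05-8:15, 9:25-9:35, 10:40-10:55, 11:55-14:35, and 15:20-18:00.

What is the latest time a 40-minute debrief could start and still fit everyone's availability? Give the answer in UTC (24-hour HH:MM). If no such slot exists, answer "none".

Dilnoza → UTC: 12:00–17:10, 18:40–22:00.
Nikolai → UTC: 00:40–01:35, 06:30–10:00.
Jun → UTC: 06:10–10:35, 10:50–11:10.
Gita → UTC: 03:05–03:15, 04:25–04:35, 05:40–05:55, 06:55–09:35, 10:20–13:00.
Dilnoza ∩ Nikolai: (none).
Dilnoza ∩ Nikolai ∩ Jun: (none).
Dilnoza ∩ Nikolai ∩ Jun ∩ Gita: (none).
Windows ≥ 40 min: (none).

none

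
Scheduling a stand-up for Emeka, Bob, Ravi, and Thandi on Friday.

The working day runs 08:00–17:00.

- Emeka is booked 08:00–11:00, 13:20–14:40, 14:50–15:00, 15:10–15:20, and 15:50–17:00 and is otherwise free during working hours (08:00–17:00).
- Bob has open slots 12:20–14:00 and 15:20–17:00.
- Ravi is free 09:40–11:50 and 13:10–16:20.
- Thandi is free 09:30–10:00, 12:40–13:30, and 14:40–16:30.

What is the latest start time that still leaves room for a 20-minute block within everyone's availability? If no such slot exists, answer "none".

15:30

Emeka free within 08:00–17:00: 11:00–13:20, 14:40–14:50, 15:00–15:10, 15:20–15:50.
Emeka ∩ Bob: 12:20–13:20, 15:20–15:50.
Emeka ∩ Bob ∩ Ravi: 13:10–13:20, 15:20–15:50.
Emeka ∩ Bob ∩ Ravi ∩ Thandi: 13:10–13:20, 15:20–15:50.
Windows ≥ 20 min: 15:20–15:50.
Latest start in the last window 15:20–15:50 is 15:50 − 20 min = 15:30.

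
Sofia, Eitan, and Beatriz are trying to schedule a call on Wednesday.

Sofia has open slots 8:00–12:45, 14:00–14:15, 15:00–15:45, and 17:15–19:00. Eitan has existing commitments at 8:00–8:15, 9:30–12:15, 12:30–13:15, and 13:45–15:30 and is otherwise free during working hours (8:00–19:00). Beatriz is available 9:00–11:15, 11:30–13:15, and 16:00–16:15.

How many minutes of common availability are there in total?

Eitan free within 08:00–19:00: 08:15–09:30, 12:15–12:30, 13:15–13:45, 15:30–19:00.
Sofia ∩ Eitan: 08:15–09:30, 12:15–12:30, 15:30–15:45, 17:15–19:00.
Sofia ∩ Eitan ∩ Beatriz: 09:00–09:30, 12:15–12:30.
Total common minutes: 30 + 15 = 45.

45 minutes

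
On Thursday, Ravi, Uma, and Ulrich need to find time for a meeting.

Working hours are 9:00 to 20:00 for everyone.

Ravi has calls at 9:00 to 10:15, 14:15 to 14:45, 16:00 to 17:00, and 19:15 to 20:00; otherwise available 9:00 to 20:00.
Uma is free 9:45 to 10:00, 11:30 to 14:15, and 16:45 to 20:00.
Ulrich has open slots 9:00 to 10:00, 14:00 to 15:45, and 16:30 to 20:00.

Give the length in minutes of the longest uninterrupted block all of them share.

Ravi free within 09:00–20:00: 10:15–14:15, 14:45–16:00, 17:00–19:15.
Ravi ∩ Uma: 11:30–14:15, 17:00–19:15.
Ravi ∩ Uma ∩ Ulrich: 14:00–14:15, 17:00–19:15.
Common window lengths: 15, 135 min; longest is 135.

135 minutes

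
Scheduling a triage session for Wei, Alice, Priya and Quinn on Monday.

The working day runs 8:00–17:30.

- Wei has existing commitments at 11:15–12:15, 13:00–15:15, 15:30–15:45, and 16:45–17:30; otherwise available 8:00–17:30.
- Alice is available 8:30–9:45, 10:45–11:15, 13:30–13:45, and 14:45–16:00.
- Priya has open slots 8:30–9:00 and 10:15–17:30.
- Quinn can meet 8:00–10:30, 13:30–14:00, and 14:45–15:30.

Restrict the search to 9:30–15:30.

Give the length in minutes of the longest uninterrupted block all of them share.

Wei free within 08:00–17:30: 08:00–11:15, 12:15–13:00, 15:15–15:30, 15:45–16:45.
Wei ∩ Alice: 08:30–09:45, 10:45–11:15, 15:15–15:30, 15:45–16:00.
Wei ∩ Alice ∩ Priya: 08:30–09:00, 10:45–11:15, 15:15–15:30, 15:45–16:00.
Wei ∩ Alice ∩ Priya ∩ Quinn: 08:30–09:00, 15:15–15:30.
Restricted to 09:30–15:30: 15:15–15:30.
Single common window of 15 minutes.

15 minutes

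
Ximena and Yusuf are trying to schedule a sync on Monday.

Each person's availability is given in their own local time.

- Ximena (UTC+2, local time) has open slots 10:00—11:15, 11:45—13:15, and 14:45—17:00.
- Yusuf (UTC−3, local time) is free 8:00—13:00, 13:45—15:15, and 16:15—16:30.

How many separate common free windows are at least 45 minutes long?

Ximena → UTC: 08:00–09:15, 09:45–11:15, 12:45–15:00.
Yusuf → UTC: 11:00–16:00, 16:45–18:15, 19:15–19:30.
Ximena ∩ Yusuf: 11:00–11:15, 12:45–15:00.
Windows ≥ 45 min: 12:45–15:00.
That's 1 window.

1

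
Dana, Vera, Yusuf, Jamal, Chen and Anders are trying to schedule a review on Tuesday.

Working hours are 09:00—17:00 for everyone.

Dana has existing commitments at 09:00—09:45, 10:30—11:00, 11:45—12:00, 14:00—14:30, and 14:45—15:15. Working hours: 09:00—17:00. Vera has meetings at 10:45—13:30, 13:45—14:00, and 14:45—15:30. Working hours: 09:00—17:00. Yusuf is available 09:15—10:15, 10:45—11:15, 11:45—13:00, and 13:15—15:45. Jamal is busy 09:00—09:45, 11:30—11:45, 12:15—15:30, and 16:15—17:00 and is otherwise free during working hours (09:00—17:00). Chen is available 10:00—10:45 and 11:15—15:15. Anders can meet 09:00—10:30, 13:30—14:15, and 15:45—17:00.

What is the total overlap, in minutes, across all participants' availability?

15 minutes

Dana free within 09:00–17:00: 09:45–10:30, 11:00–11:45, 12:00–14:00, 14:30–14:45, 15:15–17:00.
Vera free within 09:00–17:00: 09:00–10:45, 13:30–13:45, 14:00–14:45, 15:30–17:00.
Jamal free within 09:00–17:00: 09:45–11:30, 11:45–12:15, 15:30–16:15.
Dana ∩ Vera: 09:45–10:30, 13:30–13:45, 14:30–14:45, 15:30–17:00.
Dana ∩ Vera ∩ Yusuf: 09:45–10:15, 13:30–13:45, 14:30–14:45, 15:30–15:45.
Dana ∩ Vera ∩ Yusuf ∩ Jamal: 09:45–10:15, 15:30–15:45.
Dana ∩ Vera ∩ Yusuf ∩ Jamal ∩ Chen: 10:00–10:15.
Dana ∩ Vera ∩ Yusuf ∩ Jamal ∩ Chen ∩ Anders: 10:00–10:15.
Total common minutes: 15.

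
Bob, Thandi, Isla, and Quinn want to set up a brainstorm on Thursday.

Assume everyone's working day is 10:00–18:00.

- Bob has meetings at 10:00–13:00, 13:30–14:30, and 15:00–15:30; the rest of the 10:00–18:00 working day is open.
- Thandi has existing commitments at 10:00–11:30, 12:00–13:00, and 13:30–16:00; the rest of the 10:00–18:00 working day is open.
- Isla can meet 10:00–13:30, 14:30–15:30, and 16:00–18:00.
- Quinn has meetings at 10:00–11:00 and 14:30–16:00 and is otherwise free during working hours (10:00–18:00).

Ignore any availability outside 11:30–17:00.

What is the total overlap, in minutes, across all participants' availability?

90 minutes

Bob free within 10:00–18:00: 13:00–13:30, 14:30–15:00, 15:30–18:00.
Thandi free within 10:00–18:00: 11:30–12:00, 13:00–13:30, 16:00–18:00.
Quinn free within 10:00–18:00: 11:00–14:30, 16:00–18:00.
Bob ∩ Thandi: 13:00–13:30, 16:00–18:00.
Bob ∩ Thandi ∩ Isla: 13:00–13:30, 16:00–18:00.
Bob ∩ Thandi ∩ Isla ∩ Quinn: 13:00–13:30, 16:00–18:00.
Restricted to 11:30–17:00: 13:00–13:30, 16:00–17:00.
Total common minutes: 30 + 60 = 90.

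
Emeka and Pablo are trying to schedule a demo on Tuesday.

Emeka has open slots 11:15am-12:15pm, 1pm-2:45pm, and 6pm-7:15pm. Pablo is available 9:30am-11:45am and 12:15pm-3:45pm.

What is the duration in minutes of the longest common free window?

Emeka ∩ Pablo: 11:15–11:45, 13:00–14:45.
Common window lengths: 30, 105 min; longest is 105.

105 minutes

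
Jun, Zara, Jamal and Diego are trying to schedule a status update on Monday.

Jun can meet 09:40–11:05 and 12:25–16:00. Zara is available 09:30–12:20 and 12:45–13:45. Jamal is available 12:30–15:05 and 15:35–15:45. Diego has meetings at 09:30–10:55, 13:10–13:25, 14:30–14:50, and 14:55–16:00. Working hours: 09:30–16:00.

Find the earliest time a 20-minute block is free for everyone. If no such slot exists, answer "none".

Diego free within 09:30–16:00: 10:55–13:10, 13:25–14:30, 14:50–14:55.
Jun ∩ Zara: 09:40–11:05, 12:45–13:45.
Jun ∩ Zara ∩ Jamal: 12:45–13:45.
Jun ∩ Zara ∩ Jamal ∩ Diego: 12:45–13:10, 13:25–13:45.
Windows ≥ 20 min: 12:45–13:10, 13:25–13:45.
Earliest such window starts at 12:45.

12:45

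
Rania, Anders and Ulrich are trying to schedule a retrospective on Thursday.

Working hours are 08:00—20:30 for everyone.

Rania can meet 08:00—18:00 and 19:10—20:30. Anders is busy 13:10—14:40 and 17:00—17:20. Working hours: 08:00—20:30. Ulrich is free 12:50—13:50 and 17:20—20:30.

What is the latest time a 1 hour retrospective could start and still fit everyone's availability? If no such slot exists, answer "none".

Anders free within 08:00–20:30: 08:00–13:10, 14:40–17:00, 17:20–20:30.
Rania ∩ Anders: 08:00–13:10, 14:40–17:00, 17:20–18:00, 19:10–20:30.
Rania ∩ Anders ∩ Ulrich: 12:50–13:10, 17:20–18:00, 19:10–20:30.
Windows ≥ 60 min: 19:10–20:30.
Latest start in the last window 19:10–20:30 is 20:30 − 60 min = 19:30.

19:30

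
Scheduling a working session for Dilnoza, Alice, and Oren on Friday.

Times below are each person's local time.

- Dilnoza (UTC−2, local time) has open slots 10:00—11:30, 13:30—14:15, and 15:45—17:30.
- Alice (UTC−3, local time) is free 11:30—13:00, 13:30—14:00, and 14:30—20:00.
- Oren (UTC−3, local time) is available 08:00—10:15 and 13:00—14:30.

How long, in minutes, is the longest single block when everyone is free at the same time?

0 minutes

Dilnoza → UTC: 12:00–13:30, 15:30–16:15, 17:45–19:30.
Alice → UTC: 14:30–16:00, 16:30–17:00, 17:30–23:00.
Oren → UTC: 11:00–13:15, 16:00–17:30.
Dilnoza ∩ Alice: 15:30–16:00, 17:45–19:30.
Dilnoza ∩ Alice ∩ Oren: (none).
No common window.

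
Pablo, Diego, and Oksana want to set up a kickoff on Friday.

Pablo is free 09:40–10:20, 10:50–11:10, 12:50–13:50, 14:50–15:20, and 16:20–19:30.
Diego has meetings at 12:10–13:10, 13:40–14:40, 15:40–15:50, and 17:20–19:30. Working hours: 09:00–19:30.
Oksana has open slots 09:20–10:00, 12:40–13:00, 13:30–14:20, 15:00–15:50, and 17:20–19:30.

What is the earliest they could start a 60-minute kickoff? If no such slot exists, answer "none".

none

Diego free within 09:00–19:30: 09:00–12:10, 13:10–13:40, 14:40–15:40, 15:50–17:20.
Pablo ∩ Diego: 09:40–10:20, 10:50–11:10, 13:10–13:40, 14:50–15:20, 16:20–17:20.
Pablo ∩ Diego ∩ Oksana: 09:40–10:00, 13:30–13:40, 15:00–15:20.
Windows ≥ 60 min: (none).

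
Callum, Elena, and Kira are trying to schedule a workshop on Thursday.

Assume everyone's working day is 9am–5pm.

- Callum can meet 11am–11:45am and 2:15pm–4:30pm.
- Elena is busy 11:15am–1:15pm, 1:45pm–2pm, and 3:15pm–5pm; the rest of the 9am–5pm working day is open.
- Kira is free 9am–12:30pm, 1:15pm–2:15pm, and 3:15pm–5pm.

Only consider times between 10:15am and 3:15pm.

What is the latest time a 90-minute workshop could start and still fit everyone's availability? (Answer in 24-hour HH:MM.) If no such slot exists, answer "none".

none

Elena free within 09:00–17:00: 09:00–11:15, 13:15–13:45, 14:00–15:15.
Callum ∩ Elena: 11:00–11:15, 14:15–15:15.
Callum ∩ Elena ∩ Kira: 11:00–11:15.
Restricted to 10:15–15:15: 11:00–11:15.
Windows ≥ 90 min: (none).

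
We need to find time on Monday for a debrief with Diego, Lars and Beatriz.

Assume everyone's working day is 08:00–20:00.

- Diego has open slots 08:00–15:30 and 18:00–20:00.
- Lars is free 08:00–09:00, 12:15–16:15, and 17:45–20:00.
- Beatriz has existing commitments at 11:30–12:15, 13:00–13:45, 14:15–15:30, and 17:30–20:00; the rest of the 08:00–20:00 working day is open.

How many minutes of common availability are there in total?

135 minutes

Beatriz free within 08:00–20:00: 08:00–11:30, 12:15–13:00, 13:45–14:15, 15:30–17:30.
Diego ∩ Lars: 08:00–09:00, 12:15–15:30, 18:00–20:00.
Diego ∩ Lars ∩ Beatriz: 08:00–09:00, 12:15–13:00, 13:45–14:15.
Total common minutes: 60 + 45 + 30 = 135.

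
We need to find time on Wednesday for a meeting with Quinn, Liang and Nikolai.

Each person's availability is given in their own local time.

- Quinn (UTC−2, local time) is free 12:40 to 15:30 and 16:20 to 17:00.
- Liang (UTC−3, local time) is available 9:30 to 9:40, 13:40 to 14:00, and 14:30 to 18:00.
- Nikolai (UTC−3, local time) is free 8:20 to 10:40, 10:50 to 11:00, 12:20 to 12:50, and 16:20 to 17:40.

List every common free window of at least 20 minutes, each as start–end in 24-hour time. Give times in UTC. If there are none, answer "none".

none

Quinn → UTC: 14:40–17:30, 18:20–19:00.
Liang → UTC: 12:30–12:40, 16:40–17:00, 17:30–21:00.
Nikolai → UTC: 11:20–13:40, 13:50–14:00, 15:20–15:50, 19:20–20:40.
Quinn ∩ Liang: 16:40–17:00, 18:20–19:00.
Quinn ∩ Liang ∩ Nikolai: (none).
Windows ≥ 20 min: (none).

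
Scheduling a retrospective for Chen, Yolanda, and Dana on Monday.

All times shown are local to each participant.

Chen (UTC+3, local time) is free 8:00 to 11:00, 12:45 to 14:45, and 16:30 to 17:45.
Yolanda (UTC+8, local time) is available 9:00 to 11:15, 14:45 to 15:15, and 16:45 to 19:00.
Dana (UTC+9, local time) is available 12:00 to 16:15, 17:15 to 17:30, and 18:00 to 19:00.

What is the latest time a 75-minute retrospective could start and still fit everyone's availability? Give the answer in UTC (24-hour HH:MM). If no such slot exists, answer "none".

Chen → UTC: 05:00–08:00, 09:45–11:45, 13:30–14:45.
Yolanda → UTC: 01:00–03:15, 06:45–07:15, 08:45–11:00.
Dana → UTC: 03:00–07:15, 08:15–08:30, 09:00–10:00.
Chen ∩ Yolanda: 06:45–07:15, 09:45–11:00.
Chen ∩ Yolanda ∩ Dana: 06:45–07:15, 09:45–10:00.
Windows ≥ 75 min: (none).

none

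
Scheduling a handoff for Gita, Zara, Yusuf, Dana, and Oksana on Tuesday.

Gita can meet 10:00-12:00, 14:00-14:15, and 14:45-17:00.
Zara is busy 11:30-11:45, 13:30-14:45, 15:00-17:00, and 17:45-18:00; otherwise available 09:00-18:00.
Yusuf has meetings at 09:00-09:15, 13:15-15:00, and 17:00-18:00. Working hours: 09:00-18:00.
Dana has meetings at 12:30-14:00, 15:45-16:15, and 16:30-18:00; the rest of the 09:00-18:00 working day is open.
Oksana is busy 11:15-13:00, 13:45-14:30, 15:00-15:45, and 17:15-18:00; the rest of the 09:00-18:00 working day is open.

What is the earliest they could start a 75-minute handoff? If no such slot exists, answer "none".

10:00

Zara free within 09:00–18:00: 09:00–11:30, 11:45–13:30, 14:45–15:00, 17:00–17:45.
Yusuf free within 09:00–18:00: 09:15–13:15, 15:00–17:00.
Dana free within 09:00–18:00: 09:00–12:30, 14:00–15:45, 16:15–16:30.
Oksana free within 09:00–18:00: 09:00–11:15, 13:00–13:45, 14:30–15:00, 15:45–17:15.
Gita ∩ Zara: 10:00–11:30, 11:45–12:00, 14:45–15:00.
Gita ∩ Zara ∩ Yusuf: 10:00–11:30, 11:45–12:00.
Gita ∩ Zara ∩ Yusuf ∩ Dana: 10:00–11:30, 11:45–12:00.
Gita ∩ Zara ∩ Yusuf ∩ Dana ∩ Oksana: 10:00–11:15.
Windows ≥ 75 min: 10:00–11:15.
Earliest such window starts at 10:00.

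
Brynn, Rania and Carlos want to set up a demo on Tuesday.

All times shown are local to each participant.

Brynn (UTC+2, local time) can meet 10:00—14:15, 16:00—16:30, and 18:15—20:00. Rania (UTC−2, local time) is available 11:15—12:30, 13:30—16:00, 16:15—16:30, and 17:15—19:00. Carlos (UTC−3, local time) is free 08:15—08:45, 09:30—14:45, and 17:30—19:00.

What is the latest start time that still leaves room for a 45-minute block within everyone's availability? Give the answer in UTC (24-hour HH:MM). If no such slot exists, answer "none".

Brynn → UTC: 08:00–12:15, 14:00–14:30, 16:15–18:00.
Rania → UTC: 13:15–14:30, 15:30–18:00, 18:15–18:30, 19:15–21:00.
Carlos → UTC: 11:15–11:45, 12:30–17:45, 20:30–22:00.
Brynn ∩ Rania: 14:00–14:30, 16:15–18:00.
Brynn ∩ Rania ∩ Carlos: 14:00–14:30, 16:15–17:45.
Windows ≥ 45 min: 16:15–17:45.
Latest start in the last window 16:15–17:45 is 17:45 − 45 min = 17:00.

17:00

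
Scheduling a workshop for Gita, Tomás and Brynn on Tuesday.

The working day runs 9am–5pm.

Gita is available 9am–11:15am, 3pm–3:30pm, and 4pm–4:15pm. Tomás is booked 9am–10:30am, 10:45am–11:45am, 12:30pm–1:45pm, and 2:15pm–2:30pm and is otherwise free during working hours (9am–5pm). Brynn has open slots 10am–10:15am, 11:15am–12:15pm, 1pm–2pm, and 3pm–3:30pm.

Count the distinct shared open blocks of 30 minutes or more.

Tomás free within 09:00–17:00: 10:30–10:45, 11:45–12:30, 13:45–14:15, 14:30–17:00.
Gita ∩ Tomás: 10:30–10:45, 15:00–15:30, 16:00–16:15.
Gita ∩ Tomás ∩ Brynn: 15:00–15:30.
Windows ≥ 30 min: 15:00–15:30.
That's 1 window.

1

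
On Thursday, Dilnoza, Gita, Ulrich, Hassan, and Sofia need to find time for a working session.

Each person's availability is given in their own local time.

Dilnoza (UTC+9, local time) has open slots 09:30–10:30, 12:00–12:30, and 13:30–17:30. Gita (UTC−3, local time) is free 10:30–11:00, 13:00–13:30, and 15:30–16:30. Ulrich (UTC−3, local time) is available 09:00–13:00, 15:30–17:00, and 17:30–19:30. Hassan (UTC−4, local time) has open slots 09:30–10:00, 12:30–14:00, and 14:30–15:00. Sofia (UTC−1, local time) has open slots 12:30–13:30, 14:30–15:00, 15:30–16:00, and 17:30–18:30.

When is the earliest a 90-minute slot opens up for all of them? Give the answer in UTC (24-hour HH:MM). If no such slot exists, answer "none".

Dilnoza → UTC: 00:30–01:30, 03:00–03:30, 04:30–08:30.
Gita → UTC: 13:30–14:00, 16:00–16:30, 18:30–19:30.
Ulrich → UTC: 12:00–16:00, 18:30–20:00, 20:30–22:30.
Hassan → UTC: 13:30–14:00, 16:30–18:00, 18:30–19:00.
Sofia → UTC: 13:30–14:30, 15:30–16:00, 16:30–17:00, 18:30–19:30.
Dilnoza ∩ Gita: (none).
Dilnoza ∩ Gita ∩ Ulrich: (none).
Dilnoza ∩ Gita ∩ Ulrich ∩ Hassan: (none).
Dilnoza ∩ Gita ∩ Ulrich ∩ Hassan ∩ Sofia: (none).
Windows ≥ 90 min: (none).

none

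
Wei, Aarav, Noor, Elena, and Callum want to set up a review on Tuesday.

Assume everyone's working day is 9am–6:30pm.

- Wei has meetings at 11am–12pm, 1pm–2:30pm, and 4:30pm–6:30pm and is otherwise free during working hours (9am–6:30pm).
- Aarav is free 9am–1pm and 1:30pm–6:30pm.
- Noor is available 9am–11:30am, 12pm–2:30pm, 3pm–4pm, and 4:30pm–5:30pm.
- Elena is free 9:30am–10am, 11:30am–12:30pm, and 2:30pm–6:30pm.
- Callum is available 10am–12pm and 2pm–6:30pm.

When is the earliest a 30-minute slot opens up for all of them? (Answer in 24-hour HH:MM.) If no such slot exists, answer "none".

15:00

Wei free within 09:00–18:30: 09:00–11:00, 12:00–13:00, 14:30–16:30.
Wei ∩ Aarav: 09:00–11:00, 12:00–13:00, 14:30–16:30.
Wei ∩ Aarav ∩ Noor: 09:00–11:00, 12:00–13:00, 15:00–16:00.
Wei ∩ Aarav ∩ Noor ∩ Elena: 09:30–10:00, 12:00–12:30, 15:00–16:00.
Wei ∩ Aarav ∩ Noor ∩ Elena ∩ Callum: 15:00–16:00.
Windows ≥ 30 min: 15:00–16:00.
Earliest such window starts at 15:00.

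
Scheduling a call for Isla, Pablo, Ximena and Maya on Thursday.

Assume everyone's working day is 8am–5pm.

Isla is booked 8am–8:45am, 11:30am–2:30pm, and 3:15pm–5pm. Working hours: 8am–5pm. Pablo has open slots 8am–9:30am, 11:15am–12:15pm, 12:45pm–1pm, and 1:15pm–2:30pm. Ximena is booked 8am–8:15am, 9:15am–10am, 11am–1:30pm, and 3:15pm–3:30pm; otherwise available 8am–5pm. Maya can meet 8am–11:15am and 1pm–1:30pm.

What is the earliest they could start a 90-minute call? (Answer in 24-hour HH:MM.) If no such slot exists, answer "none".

Isla free within 08:00–17:00: 08:45–11:30, 14:30–15:15.
Ximena free within 08:00–17:00: 08:15–09:15, 10:00–11:00, 13:30–15:15, 15:30–17:00.
Isla ∩ Pablo: 08:45–09:30, 11:15–11:30.
Isla ∩ Pablo ∩ Ximena: 08:45–09:15.
Isla ∩ Pablo ∩ Ximena ∩ Maya: 08:45–09:15.
Windows ≥ 90 min: (none).

none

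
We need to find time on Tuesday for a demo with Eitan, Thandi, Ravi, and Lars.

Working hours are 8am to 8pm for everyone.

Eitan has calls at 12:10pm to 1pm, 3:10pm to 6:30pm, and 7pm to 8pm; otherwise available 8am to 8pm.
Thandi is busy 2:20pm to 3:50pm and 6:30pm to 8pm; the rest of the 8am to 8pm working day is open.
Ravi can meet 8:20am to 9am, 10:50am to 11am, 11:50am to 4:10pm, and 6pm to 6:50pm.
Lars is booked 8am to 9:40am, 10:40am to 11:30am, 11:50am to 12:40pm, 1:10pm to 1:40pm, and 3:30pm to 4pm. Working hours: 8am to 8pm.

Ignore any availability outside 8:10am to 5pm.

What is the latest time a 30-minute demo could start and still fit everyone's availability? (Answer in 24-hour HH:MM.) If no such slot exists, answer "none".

Eitan free within 08:00–20:00: 08:00–12:10, 13:00–15:10, 18:30–19:00.
Thandi free within 08:00–20:00: 08:00–14:20, 15:50–18:30.
Lars free within 08:00–20:00: 09:40–10:40, 11:30–11:50, 12:40–13:10, 13:40–15:30, 16:00–20:00.
Eitan ∩ Thandi: 08:00–12:10, 13:00–14:20.
Eitan ∩ Thandi ∩ Ravi: 08:20–09:00, 10:50–11:00, 11:50–12:10, 13:00–14:20.
Eitan ∩ Thandi ∩ Ravi ∩ Lars: 13:00–13:10, 13:40–14:20.
Restricted to 08:10–17:00: 13:00–13:10, 13:40–14:20.
Windows ≥ 30 min: 13:40–14:20.
Latest start in the last window 13:40–14:20 is 14:20 − 30 min = 13:50.

13:50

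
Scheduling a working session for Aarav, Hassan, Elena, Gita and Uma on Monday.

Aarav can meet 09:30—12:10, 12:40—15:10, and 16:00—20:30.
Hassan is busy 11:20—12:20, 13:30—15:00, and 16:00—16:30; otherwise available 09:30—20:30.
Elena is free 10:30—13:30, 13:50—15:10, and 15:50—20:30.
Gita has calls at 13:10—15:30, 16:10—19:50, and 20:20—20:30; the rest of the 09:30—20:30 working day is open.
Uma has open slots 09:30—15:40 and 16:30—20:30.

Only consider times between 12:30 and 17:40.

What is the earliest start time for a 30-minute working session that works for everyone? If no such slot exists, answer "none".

Hassan free within 09:30–20:30: 09:30–11:20, 12:20–13:30, 15:00–16:00, 16:30–20:30.
Gita free within 09:30–20:30: 09:30–13:10, 15:30–16:10, 19:50–20:20.
Aarav ∩ Hassan: 09:30–11:20, 12:40–13:30, 15:00–15:10, 16:30–20:30.
Aarav ∩ Hassan ∩ Elena: 10:30–11:20, 12:40–13:30, 15:00–15:10, 16:30–20:30.
Aarav ∩ Hassan ∩ Elena ∩ Gita: 10:30–11:20, 12:40–13:10, 19:50–20:20.
Aarav ∩ Hassan ∩ Elena ∩ Gita ∩ Uma: 10:30–11:20, 12:40–13:10, 19:50–20:20.
Restricted to 12:30–17:40: 12:40–13:10.
Windows ≥ 30 min: 12:40–13:10.
Earliest such window starts at 12:40.

12:40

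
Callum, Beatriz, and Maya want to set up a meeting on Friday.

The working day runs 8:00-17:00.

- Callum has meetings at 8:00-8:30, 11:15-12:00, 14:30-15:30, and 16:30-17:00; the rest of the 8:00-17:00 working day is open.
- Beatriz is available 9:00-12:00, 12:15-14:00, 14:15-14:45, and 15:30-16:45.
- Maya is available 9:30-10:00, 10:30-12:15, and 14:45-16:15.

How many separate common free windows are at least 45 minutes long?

2

Callum free within 08:00–17:00: 08:30–11:15, 12:00–14:30, 15:30–16:30.
Callum ∩ Beatriz: 09:00–11:15, 12:15–14:00, 14:15–14:30, 15:30–16:30.
Callum ∩ Beatriz ∩ Maya: 09:30–10:00, 10:30–11:15, 15:30–16:15.
Windows ≥ 45 min: 10:30–11:15, 15:30–16:15.
That's 2 windows.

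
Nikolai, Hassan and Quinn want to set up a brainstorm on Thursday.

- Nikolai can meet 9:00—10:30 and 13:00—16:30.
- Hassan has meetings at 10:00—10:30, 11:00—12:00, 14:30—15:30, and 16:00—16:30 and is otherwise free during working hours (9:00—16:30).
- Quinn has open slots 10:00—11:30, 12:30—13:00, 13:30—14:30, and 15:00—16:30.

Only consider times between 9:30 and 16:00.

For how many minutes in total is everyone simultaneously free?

Hassan free within 09:00–16:30: 09:00–10:00, 10:30–11:00, 12:00–14:30, 15:30–16:00.
Nikolai ∩ Hassan: 09:00–10:00, 13:00–14:30, 15:30–16:00.
Nikolai ∩ Hassan ∩ Quinn: 13:30–14:30, 15:30–16:00.
Restricted to 09:30–16:00: 13:30–14:30, 15:30–16:00.
Total common minutes: 60 + 30 = 90.

90 minutes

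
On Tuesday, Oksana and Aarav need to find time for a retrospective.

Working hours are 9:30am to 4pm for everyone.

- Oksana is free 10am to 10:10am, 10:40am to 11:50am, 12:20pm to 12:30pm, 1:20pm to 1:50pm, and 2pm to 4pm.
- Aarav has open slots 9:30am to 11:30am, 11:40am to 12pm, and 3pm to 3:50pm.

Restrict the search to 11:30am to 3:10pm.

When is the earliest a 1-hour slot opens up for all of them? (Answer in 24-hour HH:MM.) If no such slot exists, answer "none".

Oksana ∩ Aarav: 10:00–10:10, 10:40–11:30, 11:40–11:50, 15:00–15:50.
Restricted to 11:30–15:10: 11:40–11:50, 15:00–15:10.
Windows ≥ 60 min: (none).

none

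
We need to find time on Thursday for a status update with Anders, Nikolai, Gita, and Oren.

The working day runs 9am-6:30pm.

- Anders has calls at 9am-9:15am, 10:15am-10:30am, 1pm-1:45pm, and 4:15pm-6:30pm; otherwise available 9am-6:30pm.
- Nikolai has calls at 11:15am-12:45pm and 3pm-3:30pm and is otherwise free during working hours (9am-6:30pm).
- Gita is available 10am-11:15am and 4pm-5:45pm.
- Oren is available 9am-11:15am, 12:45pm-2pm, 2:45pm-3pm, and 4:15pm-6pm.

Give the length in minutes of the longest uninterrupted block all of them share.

Anders free within 09:00–18:30: 09:15–10:15, 10:30–13:00, 13:45–16:15.
Nikolai free within 09:00–18:30: 09:00–11:15, 12:45–15:00, 15:30–18:30.
Anders ∩ Nikolai: 09:15–10:15, 10:30–11:15, 12:45–13:00, 13:45–15:00, 15:30–16:15.
Anders ∩ Nikolai ∩ Gita: 10:00–10:15, 10:30–11:15, 16:00–16:15.
Anders ∩ Nikolai ∩ Gita ∩ Oren: 10:00–10:15, 10:30–11:15.
Common window lengths: 15, 45 min; longest is 45.

45 minutes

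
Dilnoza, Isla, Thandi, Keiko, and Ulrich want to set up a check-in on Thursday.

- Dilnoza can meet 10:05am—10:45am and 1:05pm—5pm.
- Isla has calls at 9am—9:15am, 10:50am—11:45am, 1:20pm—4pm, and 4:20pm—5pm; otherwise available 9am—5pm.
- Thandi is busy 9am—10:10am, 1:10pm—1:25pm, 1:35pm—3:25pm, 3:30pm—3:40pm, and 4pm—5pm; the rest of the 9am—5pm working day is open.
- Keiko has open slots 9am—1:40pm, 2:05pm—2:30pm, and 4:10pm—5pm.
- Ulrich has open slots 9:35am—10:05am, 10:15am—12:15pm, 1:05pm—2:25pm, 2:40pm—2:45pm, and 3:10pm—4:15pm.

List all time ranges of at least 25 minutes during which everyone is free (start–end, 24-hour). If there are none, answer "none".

10:15–10:45

Isla free within 09:00–17:00: 09:15–10:50, 11:45–13:20, 16:00–16:20.
Thandi free within 09:00–17:00: 10:10–13:10, 13:25–13:35, 15:25–15:30, 15:40–16:00.
Dilnoza ∩ Isla: 10:05–10:45, 13:05–13:20, 16:00–16:20.
Dilnoza ∩ Isla ∩ Thandi: 10:10–10:45, 13:05–13:10.
Dilnoza ∩ Isla ∩ Thandi ∩ Keiko: 10:10–10:45, 13:05–13:10.
Dilnoza ∩ Isla ∩ Thandi ∩ Keiko ∩ Ulrich: 10:15–10:45, 13:05–13:10.
Windows ≥ 25 min: 10:15–10:45.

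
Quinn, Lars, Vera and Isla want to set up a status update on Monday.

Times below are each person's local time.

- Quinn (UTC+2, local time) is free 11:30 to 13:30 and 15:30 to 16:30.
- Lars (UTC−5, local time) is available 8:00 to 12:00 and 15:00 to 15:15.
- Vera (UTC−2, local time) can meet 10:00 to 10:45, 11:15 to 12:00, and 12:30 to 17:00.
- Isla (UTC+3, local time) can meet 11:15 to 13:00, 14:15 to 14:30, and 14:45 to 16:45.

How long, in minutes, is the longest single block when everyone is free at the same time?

Quinn → UTC: 09:30–11:30, 13:30–14:30.
Lars → UTC: 13:00–17:00, 20:00–20:15.
Vera → UTC: 12:00–12:45, 13:15–14:00, 14:30–19:00.
Isla → UTC: 08:15–10:00, 11:15–11:30, 11:45–13:45.
Quinn ∩ Lars: 13:30–14:30.
Quinn ∩ Lars ∩ Vera: 13:30–14:00.
Quinn ∩ Lars ∩ Vera ∩ Isla: 13:30–13:45.
Single common window of 15 minutes.

15 minutes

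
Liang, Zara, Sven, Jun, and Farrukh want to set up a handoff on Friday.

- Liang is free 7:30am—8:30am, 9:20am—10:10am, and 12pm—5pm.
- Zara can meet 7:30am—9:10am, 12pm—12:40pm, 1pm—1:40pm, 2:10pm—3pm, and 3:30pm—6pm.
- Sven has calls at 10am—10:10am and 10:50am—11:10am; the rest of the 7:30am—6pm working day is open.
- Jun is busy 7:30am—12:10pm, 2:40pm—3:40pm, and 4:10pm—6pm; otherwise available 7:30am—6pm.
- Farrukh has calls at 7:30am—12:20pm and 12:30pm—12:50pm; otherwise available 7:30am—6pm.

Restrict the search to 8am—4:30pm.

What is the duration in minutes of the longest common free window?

Sven free within 07:30–18:00: 07:30–10:00, 10:10–10:50, 11:10–18:00.
Jun free within 07:30–18:00: 12:10–14:40, 15:40–16:10.
Farrukh free within 07:30–18:00: 12:20–12:30, 12:50–18:00.
Liang ∩ Zara: 07:30–08:30, 12:00–12:40, 13:00–13:40, 14:10–15:00, 15:30–17:00.
Liang ∩ Zara ∩ Sven: 07:30–08:30, 12:00–12:40, 13:00–13:40, 14:10–15:00, 15:30–17:00.
Liang ∩ Zara ∩ Sven ∩ Jun: 12:10–12:40, 13:00–13:40, 14:10–14:40, 15:40–16:10.
Liang ∩ Zara ∩ Sven ∩ Jun ∩ Farrukh: 12:20–12:30, 13:00–13:40, 14:10–14:40, 15:40–16:10.
Restricted to 08:00–16:30: 12:20–12:30, 13:00–13:40, 14:10–14:40, 15:40–16:10.
Common window lengths: 10, 40, 30, 30 min; longest is 40.

40 minutes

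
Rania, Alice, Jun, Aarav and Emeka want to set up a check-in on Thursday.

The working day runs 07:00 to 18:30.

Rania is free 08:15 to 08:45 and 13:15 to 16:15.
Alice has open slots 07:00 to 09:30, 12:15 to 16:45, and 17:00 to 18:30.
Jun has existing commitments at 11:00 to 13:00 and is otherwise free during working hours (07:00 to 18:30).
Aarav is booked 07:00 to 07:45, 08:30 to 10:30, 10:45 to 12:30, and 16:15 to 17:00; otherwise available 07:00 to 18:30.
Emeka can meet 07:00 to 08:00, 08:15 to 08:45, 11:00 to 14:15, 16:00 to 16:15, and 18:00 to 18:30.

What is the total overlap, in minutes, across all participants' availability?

Jun free within 07:00–18:30: 07:00–11:00, 13:00–18:30.
Aarav free within 07:00–18:30: 07:45–08:30, 10:30–10:45, 12:30–16:15, 17:00–18:30.
Rania ∩ Alice: 08:15–08:45, 13:15–16:15.
Rania ∩ Alice ∩ Jun: 08:15–08:45, 13:15–16:15.
Rania ∩ Alice ∩ Jun ∩ Aarav: 08:15–08:30, 13:15–16:15.
Rania ∩ Alice ∩ Jun ∩ Aarav ∩ Emeka: 08:15–08:30, 13:15–14:15, 16:00–16:15.
Total common minutes: 15 + 60 + 15 = 90.

90 minutes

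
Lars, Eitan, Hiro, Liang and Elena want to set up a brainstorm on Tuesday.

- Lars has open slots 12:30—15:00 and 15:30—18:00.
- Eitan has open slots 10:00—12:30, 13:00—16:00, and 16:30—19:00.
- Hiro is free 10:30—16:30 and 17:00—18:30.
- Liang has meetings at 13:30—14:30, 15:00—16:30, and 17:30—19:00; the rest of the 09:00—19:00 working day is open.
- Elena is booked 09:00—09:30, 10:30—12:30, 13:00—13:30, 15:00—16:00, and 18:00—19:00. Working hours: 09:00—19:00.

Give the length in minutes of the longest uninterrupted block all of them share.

30 minutes

Liang free within 09:00–19:00: 09:00–13:30, 14:30–15:00, 16:30–17:30.
Elena free within 09:00–19:00: 09:30–10:30, 12:30–13:00, 13:30–15:00, 16:00–18:00.
Lars ∩ Eitan: 13:00–15:00, 15:30–16:00, 16:30–18:00.
Lars ∩ Eitan ∩ Hiro: 13:00–15:00, 15:30–16:00, 17:00–18:00.
Lars ∩ Eitan ∩ Hiro ∩ Liang: 13:00–13:30, 14:30–15:00, 17:00–17:30.
Lars ∩ Eitan ∩ Hiro ∩ Liang ∩ Elena: 14:30–15:00, 17:00–17:30.
Common window lengths: 30, 30 min; longest is 30.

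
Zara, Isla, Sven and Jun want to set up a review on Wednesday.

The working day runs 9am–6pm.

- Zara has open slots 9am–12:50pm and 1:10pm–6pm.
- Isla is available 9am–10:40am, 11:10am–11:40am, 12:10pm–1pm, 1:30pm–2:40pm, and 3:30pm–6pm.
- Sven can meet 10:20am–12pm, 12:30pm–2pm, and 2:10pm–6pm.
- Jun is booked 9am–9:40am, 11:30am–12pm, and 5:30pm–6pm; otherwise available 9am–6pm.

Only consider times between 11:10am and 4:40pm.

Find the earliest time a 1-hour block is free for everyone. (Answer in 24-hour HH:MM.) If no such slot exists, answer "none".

Jun free within 09:00–18:00: 09:40–11:30, 12:00–17:30.
Zara ∩ Isla: 09:00–10:40, 11:10–11:40, 12:10–12:50, 13:30–14:40, 15:30–18:00.
Zara ∩ Isla ∩ Sven: 10:20–10:40, 11:10–11:40, 12:30–12:50, 13:30–14:00, 14:10–14:40, 15:30–18:00.
Zara ∩ Isla ∩ Sven ∩ Jun: 10:20–10:40, 11:10–11:30, 12:30–12:50, 13:30–14:00, 14:10–14:40, 15:30–17:30.
Restricted to 11:10–16:40: 11:10–11:30, 12:30–12:50, 13:30–14:00, 14:10–14:40, 15:30–16:40.
Windows ≥ 60 min: 15:30–16:40.
Earliest such window starts at 15:30.

15:30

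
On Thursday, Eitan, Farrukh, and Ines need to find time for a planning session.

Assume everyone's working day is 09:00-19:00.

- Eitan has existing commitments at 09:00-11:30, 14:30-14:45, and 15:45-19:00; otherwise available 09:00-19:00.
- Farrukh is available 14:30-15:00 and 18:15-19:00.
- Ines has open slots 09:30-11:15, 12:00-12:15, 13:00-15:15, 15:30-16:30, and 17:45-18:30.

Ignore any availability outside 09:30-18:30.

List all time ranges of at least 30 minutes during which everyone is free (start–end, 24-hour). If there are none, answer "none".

Eitan free within 09:00–19:00: 11:30–14:30, 14:45–15:45.
Eitan ∩ Farrukh: 14:45–15:00.
Eitan ∩ Farrukh ∩ Ines: 14:45–15:00.
Restricted to 09:30–18:30: 14:45–15:00.
Windows ≥ 30 min: (none).

none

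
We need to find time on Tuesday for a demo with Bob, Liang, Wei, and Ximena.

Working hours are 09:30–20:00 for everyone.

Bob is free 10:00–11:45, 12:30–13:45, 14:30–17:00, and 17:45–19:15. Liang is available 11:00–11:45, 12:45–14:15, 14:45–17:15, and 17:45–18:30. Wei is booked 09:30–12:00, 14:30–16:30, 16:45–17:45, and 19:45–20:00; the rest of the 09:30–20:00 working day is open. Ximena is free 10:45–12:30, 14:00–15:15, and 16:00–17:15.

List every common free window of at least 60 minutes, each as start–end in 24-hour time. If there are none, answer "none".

Wei free within 09:30–20:00: 12:00–14:30, 16:30–16:45, 17:45–19:45.
Bob ∩ Liang: 11:00–11:45, 12:45–13:45, 14:45–17:00, 17:45–18:30.
Bob ∩ Liang ∩ Wei: 12:45–13:45, 16:30–16:45, 17:45–18:30.
Bob ∩ Liang ∩ Wei ∩ Ximena: 16:30–16:45.
Windows ≥ 60 min: (none).

none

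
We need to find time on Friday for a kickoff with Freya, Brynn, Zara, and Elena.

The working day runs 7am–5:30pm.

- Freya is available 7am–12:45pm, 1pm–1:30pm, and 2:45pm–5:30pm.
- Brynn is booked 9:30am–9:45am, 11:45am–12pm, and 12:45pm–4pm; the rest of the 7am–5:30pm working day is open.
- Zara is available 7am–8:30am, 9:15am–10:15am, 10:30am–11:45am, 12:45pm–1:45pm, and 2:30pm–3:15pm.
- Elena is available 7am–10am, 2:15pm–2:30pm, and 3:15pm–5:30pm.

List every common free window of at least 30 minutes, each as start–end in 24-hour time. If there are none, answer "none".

07:00–08:30

Brynn free within 07:00–17:30: 07:00–09:30, 09:45–11:45, 12:00–12:45, 16:00–17:30.
Freya ∩ Brynn: 07:00–09:30, 09:45–11:45, 12:00–12:45, 16:00–17:30.
Freya ∩ Brynn ∩ Zara: 07:00–08:30, 09:15–09:30, 09:45–10:15, 10:30–11:45.
Freya ∩ Brynn ∩ Zara ∩ Elena: 07:00–08:30, 09:15–09:30, 09:45–10:00.
Windows ≥ 30 min: 07:00–08:30.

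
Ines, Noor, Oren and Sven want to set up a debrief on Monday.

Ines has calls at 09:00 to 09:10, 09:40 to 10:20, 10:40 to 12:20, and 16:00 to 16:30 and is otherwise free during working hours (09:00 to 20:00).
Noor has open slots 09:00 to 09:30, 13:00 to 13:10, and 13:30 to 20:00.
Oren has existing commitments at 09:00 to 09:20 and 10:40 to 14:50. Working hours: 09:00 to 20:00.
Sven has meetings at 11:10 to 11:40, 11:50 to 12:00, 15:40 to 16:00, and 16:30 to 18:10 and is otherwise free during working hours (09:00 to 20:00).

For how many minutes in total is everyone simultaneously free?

Ines free within 09:00–20:00: 09:10–09:40, 10:20–10:40, 12:20–16:00, 16:30–20:00.
Oren free within 09:00–20:00: 09:20–10:40, 14:50–20:00.
Sven free within 09:00–20:00: 09:00–11:10, 11:40–11:50, 12:00–15:40, 16:00–16:30, 18:10–20:00.
Ines ∩ Noor: 09:10–09:30, 13:00–13:10, 13:30–16:00, 16:30–20:00.
Ines ∩ Noor ∩ Oren: 09:20–09:30, 14:50–16:00, 16:30–20:00.
Ines ∩ Noor ∩ Oren ∩ Sven: 09:20–09:30, 14:50–15:40, 18:10–20:00.
Total common minutes: 10 + 50 + 110 = 170.

170 minutes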